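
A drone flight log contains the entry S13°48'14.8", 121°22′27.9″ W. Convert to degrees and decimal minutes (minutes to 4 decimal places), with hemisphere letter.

13° 48.2467′ S, 121° 22.4650′ W

Latitude: seconds/60 = 0.24667; minutes = 48 + 0.24667 = 48.246667
λ: 22 + 27.9/60 = 22.465000′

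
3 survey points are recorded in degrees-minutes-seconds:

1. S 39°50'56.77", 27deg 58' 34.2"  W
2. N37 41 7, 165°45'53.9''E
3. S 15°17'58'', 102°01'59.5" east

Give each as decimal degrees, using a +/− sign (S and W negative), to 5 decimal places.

1. -39.84910, -27.97617
2. 37.68528, 165.76497
3. -15.29944, 102.03319

Point 1:
  φ: 39° + 50/60 + 56.77/3600 = 39 + 0.833333 + 0.015769 = 39.849103
  hemisphere S, so the sign is −
  Longitude: 27 + 58/60 + 34.2/3600 = 27.976167
  hemisphere W, so the sign is −
Point 2:
  Latitude: 37 + 41/60 + 7/3600 = 37.685278
  N ⇒ keep positive
  λ: 45′ + 53.9″ = 45.89833′; 165 + 45.89833/60 = 165.764972
  E ⇒ keep positive
Point 3:
  Latitude: 15 + 17/60 + 58/3600 = 15.299444
  hemisphere S, so the sign is −
  Lon: 1′ + 59.5″ = 1.99167′; 102 + 1.99167/60 = 102.033194
  E ⇒ keep positive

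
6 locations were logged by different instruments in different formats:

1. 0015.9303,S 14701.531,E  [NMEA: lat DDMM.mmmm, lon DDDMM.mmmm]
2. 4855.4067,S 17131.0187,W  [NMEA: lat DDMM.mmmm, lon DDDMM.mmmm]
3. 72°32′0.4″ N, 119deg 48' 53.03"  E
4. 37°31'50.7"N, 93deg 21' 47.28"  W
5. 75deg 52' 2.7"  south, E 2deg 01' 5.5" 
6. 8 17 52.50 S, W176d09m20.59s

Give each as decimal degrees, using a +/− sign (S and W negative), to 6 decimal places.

Point 1:
  Lat: degrees = first 2 digits = 0, minutes = 15.9303; 0 + 15.9303/60 = 0.2655050
  hemisphere S, so the sign is −
  Longitude: degrees = first 3 digits = 147, minutes = 1.531; 147 + 1.531/60 = 147.0255167
  E → positive
Point 2:
  Latitude: degrees = first 2 digits = 48, minutes = 55.4067; 48 + 55.4067/60 = 48.9234450
  hemisphere S, so the sign is −
  Longitude: split at 3 digits → 171° and 31.0187′; 171 + 31.0187/60 = 171.5169783
  W ⇒ negate
Point 3:
  Lat: 72° + 32/60 + 0.4/3600 = 72 + 0.533333 + 0.000111 = 72.5334444
  N → positive
  Longitude: 119° + 48/60 + 53.03/3600 = 119 + 0.800000 + 0.014731 = 119.8147306
  E ⇒ keep positive
Point 4:
  φ: 37° + 31/60 + 50.7/3600 = 37 + 0.516667 + 0.014083 = 37.5307500
  N ⇒ keep positive
  λ: 21′ + 47.28″ = 21.78800′; 93 + 21.78800/60 = 93.3631333
  W ⇒ negate
Point 5:
  Latitude: 75° + 52/60 + 2.7/3600 = 75 + 0.866667 + 0.000750 = 75.8674167
  S ⇒ negate
  λ: 2 + 1/60 + 5.5/3600 = 2.0181944
  E ⇒ keep positive
Point 6:
  Lat: 17′ + 52.5″ = 17.87500′; 8 + 17.87500/60 = 8.2979167
  S → negative
  Longitude: 176 + 9/60 + 20.59/3600 = 176.1557194
  hemisphere W, so the sign is −

1. -0.265505, 147.025517
2. -48.923445, -171.516978
3. 72.533444, 119.814731
4. 37.530750, -93.363133
5. -75.867417, 2.018194
6. -8.297917, -176.155719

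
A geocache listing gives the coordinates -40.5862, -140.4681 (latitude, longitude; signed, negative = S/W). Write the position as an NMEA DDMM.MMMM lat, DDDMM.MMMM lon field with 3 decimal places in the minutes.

Latitude is negative → S; |value| = 40.586200
Lat: minutes = (40.586200 − 40) × 60 = 35.17200
Longitude is negative → W; |value| = 140.468100
Lon: fractional part 0.468100 → 28.08600 minutes

4035.172,S / 14028.086,W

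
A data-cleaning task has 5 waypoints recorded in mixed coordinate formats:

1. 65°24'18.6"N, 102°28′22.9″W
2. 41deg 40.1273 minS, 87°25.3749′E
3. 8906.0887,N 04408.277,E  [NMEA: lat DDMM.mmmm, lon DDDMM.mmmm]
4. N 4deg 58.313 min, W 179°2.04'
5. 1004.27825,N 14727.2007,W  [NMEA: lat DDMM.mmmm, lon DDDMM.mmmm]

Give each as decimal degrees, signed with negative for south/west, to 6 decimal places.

1. 65.405167, -102.473028
2. -41.668788, 87.422915
3. 89.101478, 44.137950
4. 4.971883, -179.034000
5. 10.071304, -147.453345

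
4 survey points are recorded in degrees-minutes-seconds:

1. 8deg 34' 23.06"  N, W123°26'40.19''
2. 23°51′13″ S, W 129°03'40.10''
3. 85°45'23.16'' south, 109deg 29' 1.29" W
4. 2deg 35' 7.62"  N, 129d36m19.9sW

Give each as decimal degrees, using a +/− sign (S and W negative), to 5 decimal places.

1. 8.57307, -123.44450
2. -23.85361, -129.06114
3. -85.75643, -109.48369
4. 2.58545, -129.60553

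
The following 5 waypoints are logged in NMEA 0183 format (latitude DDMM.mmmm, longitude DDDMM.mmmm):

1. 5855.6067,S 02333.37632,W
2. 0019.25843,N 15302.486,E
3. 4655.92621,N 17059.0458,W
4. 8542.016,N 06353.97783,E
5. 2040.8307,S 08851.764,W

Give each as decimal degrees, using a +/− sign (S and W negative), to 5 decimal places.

Point 1:
  Latitude: degrees = first 2 digits = 58, minutes = 55.6067; 58 + 55.6067/60 = 58.926778
  S → negative
  Lon: split at 3 digits → 023° and 33.37632′; 23 + 33.37632/60 = 23.556272
  W → negative
Point 2:
  φ: degrees = first 2 digits = 0, minutes = 19.25843; 0 + 19.25843/60 = 0.320974
  N ⇒ keep positive
  λ: degrees = first 3 digits = 153, minutes = 2.486; 153 + 2.486/60 = 153.041433
  E ⇒ keep positive
Point 3:
  φ: split at 2 digits → 46° and 55.92621′; 46 + 55.92621/60 = 46.932104
  N → positive
  Longitude: degrees = first 3 digits = 170, minutes = 59.0458; 170 + 59.0458/60 = 170.984097
  hemisphere W, so the sign is −
Point 4:
  Latitude: split at 2 digits → 85° and 42.016′; 85 + 42.016/60 = 85.700267
  N → positive
  Longitude: degrees = first 3 digits = 63, minutes = 53.97783; 63 + 53.97783/60 = 63.899631
  E ⇒ keep positive
Point 5:
  Latitude: split at 2 digits → 20° and 40.8307′; 20 + 40.8307/60 = 20.680512
  S → negative
  Longitude: degrees = first 3 digits = 88, minutes = 51.764; 88 + 51.764/60 = 88.862733
  W ⇒ negate

1. -58.92678, -23.55627
2. 0.32097, 153.04143
3. 46.93210, -170.98410
4. 85.70027, 63.89963
5. -20.68051, -88.86273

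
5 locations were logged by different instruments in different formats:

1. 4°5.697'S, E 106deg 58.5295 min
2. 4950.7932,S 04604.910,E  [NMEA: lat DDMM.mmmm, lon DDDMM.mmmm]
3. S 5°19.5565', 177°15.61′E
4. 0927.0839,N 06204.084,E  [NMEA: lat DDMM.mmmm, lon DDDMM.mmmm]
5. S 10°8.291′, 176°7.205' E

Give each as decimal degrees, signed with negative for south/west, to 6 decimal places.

Point 1:
  Latitude: 4 + 5.697/60 = 4.0949500
  S ⇒ negate
  Lon: 106 + 58.5295/60 = 106.9754917
  E ⇒ keep positive
Point 2:
  φ: split at 2 digits → 49° and 50.7932′; 49 + 50.7932/60 = 49.8465533
  S ⇒ negate
  Longitude: degrees = first 3 digits = 46, minutes = 4.91; 46 + 4.91/60 = 46.0818333
  E → positive
Point 3:
  Lat: 19.5565′ = 0.325942°; total 5.3259417
  S ⇒ negate
  λ: 177 + 15.61/60 = 177.2601667
  E ⇒ keep positive
Point 4:
  φ: split at 2 digits → 09° and 27.0839′; 9 + 27.0839/60 = 9.4513983
  N ⇒ keep positive
  Longitude: degrees = first 3 digits = 62, minutes = 4.084; 62 + 4.084/60 = 62.0680667
  E → positive
Point 5:
  Latitude: 8.291′ = 0.138183°; total 10.1381833
  S → negative
  Lon: 7.205′ = 0.120083°; total 176.1200833
  E → positive

1. -4.094950, 106.975492
2. -49.846553, 46.081833
3. -5.325942, 177.260167
4. 9.451398, 62.068067
5. -10.138183, 176.120083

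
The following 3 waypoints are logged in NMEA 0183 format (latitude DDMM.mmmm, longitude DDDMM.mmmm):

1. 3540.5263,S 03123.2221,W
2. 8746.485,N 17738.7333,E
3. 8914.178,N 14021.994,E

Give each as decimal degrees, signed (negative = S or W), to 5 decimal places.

1. -35.67544, -31.38704
2. 87.77475, 177.64556
3. 89.23630, 140.36657

Point 1:
  Latitude: split at 2 digits → 35° and 40.5263′; 35 + 40.5263/60 = 35.675438
  hemisphere S, so the sign is −
  Lon: split at 3 digits → 031° and 23.2221′; 31 + 23.2221/60 = 31.387035
  W → negative
Point 2:
  Latitude: degrees = first 2 digits = 87, minutes = 46.485; 87 + 46.485/60 = 87.774750
  N → positive
  λ: degrees = first 3 digits = 177, minutes = 38.7333; 177 + 38.7333/60 = 177.645555
  E ⇒ keep positive
Point 3:
  φ: degrees = first 2 digits = 89, minutes = 14.178; 89 + 14.178/60 = 89.236300
  N → positive
  Longitude: split at 3 digits → 140° and 21.994′; 140 + 21.994/60 = 140.366567
  E → positive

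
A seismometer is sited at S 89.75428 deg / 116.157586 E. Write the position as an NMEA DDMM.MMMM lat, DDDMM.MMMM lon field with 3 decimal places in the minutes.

8945.257,S / 11609.455,E

Lat: minutes = (89.754280 − 89) × 60 = 45.25680
λ: minutes = (116.157586 − 116) × 60 = 9.45516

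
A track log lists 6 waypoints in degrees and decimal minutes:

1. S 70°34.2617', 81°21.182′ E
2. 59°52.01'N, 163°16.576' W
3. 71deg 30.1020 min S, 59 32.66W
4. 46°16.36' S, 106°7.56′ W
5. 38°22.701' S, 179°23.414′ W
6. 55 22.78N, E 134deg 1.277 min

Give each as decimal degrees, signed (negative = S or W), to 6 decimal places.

1. -70.571028, 81.353033
2. 59.866833, -163.276267
3. -71.501700, -59.544333
4. -46.272667, -106.126000
5. -38.378350, -179.390233
6. 55.379667, 134.021283

Point 1:
  Latitude: 34.2617′ = 0.571028°; total 70.5710283
  S → negative
  λ: 21.182′ = 0.353033°; total 81.3530333
  E ⇒ keep positive
Point 2:
  Latitude: 59 + 52.01/60 = 59.8668333
  N ⇒ keep positive
  λ: 16.576′ = 0.276267°; total 163.2762667
  W ⇒ negate
Point 3:
  Lat: 30.102′ = 0.501700°; total 71.5017000
  hemisphere S, so the sign is −
  λ: 32.66′ = 0.544333°; total 59.5443333
  hemisphere W, so the sign is −
Point 4:
  Latitude: 16.36′ = 0.272667°; total 46.2726667
  hemisphere S, so the sign is −
  Lon: 7.56′ = 0.126000°; total 106.1260000
  W → negative
Point 5:
  Lat: 38 + 22.701/60 = 38.3783500
  hemisphere S, so the sign is −
  λ: 23.414′ = 0.390233°; total 179.3902333
  W → negative
Point 6:
  φ: 22.78′ = 0.379667°; total 55.3796667
  N ⇒ keep positive
  λ: 1.277′ = 0.021283°; total 134.0212833
  E ⇒ keep positive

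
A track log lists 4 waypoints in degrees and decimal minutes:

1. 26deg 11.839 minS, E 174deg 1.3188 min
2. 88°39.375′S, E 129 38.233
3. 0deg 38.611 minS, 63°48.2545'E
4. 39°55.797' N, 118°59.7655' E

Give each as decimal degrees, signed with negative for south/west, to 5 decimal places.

Point 1:
  Lat: 11.839′ = 0.197317°; total 26.197317
  S ⇒ negate
  λ: 1.3188′ = 0.021980°; total 174.021980
  E ⇒ keep positive
Point 2:
  Lat: 39.375′ = 0.656250°; total 88.656250
  hemisphere S, so the sign is −
  Lon: 38.233′ = 0.637217°; total 129.637217
  E ⇒ keep positive
Point 3:
  φ: 38.611′ = 0.643517°; total 0.643517
  hemisphere S, so the sign is −
  Longitude: 63 + 48.2545/60 = 63.804242
  E ⇒ keep positive
Point 4:
  Latitude: 55.797′ = 0.929950°; total 39.929950
  N ⇒ keep positive
  Lon: 118 + 59.7655/60 = 118.996092
  E ⇒ keep positive

1. -26.19732, 174.02198
2. -88.65625, 129.63722
3. -0.64352, 63.80424
4. 39.92995, 118.99609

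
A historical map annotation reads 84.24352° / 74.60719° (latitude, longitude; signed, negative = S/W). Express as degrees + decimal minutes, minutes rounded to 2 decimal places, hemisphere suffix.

84° 14.61′ N, 74° 36.43′ E

φ: minutes = (84.243520 − 84) × 60 = 14.6112
Lon: minutes = (74.607190 − 74) × 60 = 36.4314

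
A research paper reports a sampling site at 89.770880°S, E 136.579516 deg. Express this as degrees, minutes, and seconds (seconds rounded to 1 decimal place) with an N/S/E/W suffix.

89°46′15.2″ S, 136°34′46.3″ E

φ: whole degrees 89; 46.25280′ → 46′ and 15.168″
λ: 0.579516 × 60 = 34.77096′ → 34′, remainder × 60 = 46.258″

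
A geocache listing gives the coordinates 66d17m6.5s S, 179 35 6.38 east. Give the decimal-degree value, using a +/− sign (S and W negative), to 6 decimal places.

Latitude: 66° + 17/60 + 6.5/3600 = 66 + 0.283333 + 0.001806 = 66.2851389
S → negative
λ: 35′ + 6.38″ = 35.10633′; 179 + 35.10633/60 = 179.5851056
E ⇒ keep positive

-66.285139, 179.585106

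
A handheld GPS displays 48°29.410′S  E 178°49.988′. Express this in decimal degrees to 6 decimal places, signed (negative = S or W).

-48.490167, 178.833133

Lat: 29.41′ = 0.490167°; total 48.4901667
S → negative
λ: 49.988′ = 0.833133°; total 178.8331333
E → positive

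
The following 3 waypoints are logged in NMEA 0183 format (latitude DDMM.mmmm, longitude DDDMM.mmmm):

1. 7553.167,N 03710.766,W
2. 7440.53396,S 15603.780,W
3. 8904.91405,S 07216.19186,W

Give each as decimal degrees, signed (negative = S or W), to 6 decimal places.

Point 1:
  Lat: split at 2 digits → 75° and 53.167′; 75 + 53.167/60 = 75.8861167
  N → positive
  Longitude: split at 3 digits → 037° and 10.766′; 37 + 10.766/60 = 37.1794333
  W → negative
Point 2:
  φ: degrees = first 2 digits = 74, minutes = 40.53396; 74 + 40.53396/60 = 74.6755660
  S ⇒ negate
  λ: split at 3 digits → 156° and 3.78′; 156 + 3.78/60 = 156.0630000
  W ⇒ negate
Point 3:
  Latitude: degrees = first 2 digits = 89, minutes = 4.91405; 89 + 4.91405/60 = 89.0819008
  hemisphere S, so the sign is −
  λ: degrees = first 3 digits = 72, minutes = 16.19186; 72 + 16.19186/60 = 72.2698643
  W → negative

1. 75.886117, -37.179433
2. -74.675566, -156.063000
3. -89.081901, -72.269864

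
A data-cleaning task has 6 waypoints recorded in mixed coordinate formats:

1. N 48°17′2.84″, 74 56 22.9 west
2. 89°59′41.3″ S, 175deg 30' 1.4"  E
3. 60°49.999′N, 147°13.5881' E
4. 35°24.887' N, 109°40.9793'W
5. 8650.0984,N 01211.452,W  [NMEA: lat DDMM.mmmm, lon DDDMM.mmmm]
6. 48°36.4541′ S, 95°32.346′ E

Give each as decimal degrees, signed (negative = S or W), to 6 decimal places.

Point 1:
  Lat: 48° + 17/60 + 2.84/3600 = 48 + 0.283333 + 0.000789 = 48.2841222
  N ⇒ keep positive
  Longitude: 74° + 56/60 + 22.9/3600 = 74 + 0.933333 + 0.006361 = 74.9396944
  W → negative
Point 2:
  Lat: 89° + 59/60 + 41.3/3600 = 89 + 0.983333 + 0.011472 = 89.9948056
  S ⇒ negate
  Lon: 175° + 30/60 + 1.4/3600 = 175 + 0.500000 + 0.000389 = 175.5003889
  E → positive
Point 3:
  Latitude: 60 + 49.999/60 = 60.8333167
  N → positive
  Longitude: 13.5881′ = 0.226468°; total 147.2264683
  E ⇒ keep positive
Point 4:
  Latitude: 24.887′ = 0.414783°; total 35.4147833
  N ⇒ keep positive
  Longitude: 109 + 40.9793/60 = 109.6829883
  W ⇒ negate
Point 5:
  Lat: degrees = first 2 digits = 86, minutes = 50.0984; 86 + 50.0984/60 = 86.8349733
  N ⇒ keep positive
  λ: split at 3 digits → 012° and 11.452′; 12 + 11.452/60 = 12.1908667
  hemisphere W, so the sign is −
Point 6:
  φ: 48 + 36.4541/60 = 48.6075683
  S → negative
  Lon: 32.346′ = 0.539100°; total 95.5391000
  E ⇒ keep positive

1. 48.284122, -74.939694
2. -89.994806, 175.500389
3. 60.833317, 147.226468
4. 35.414783, -109.682988
5. 86.834973, -12.190867
6. -48.607568, 95.539100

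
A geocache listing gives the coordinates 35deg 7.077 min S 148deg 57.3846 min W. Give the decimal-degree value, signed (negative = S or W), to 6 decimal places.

Lat: 7.077′ = 0.117950°; total 35.1179500
S ⇒ negate
λ: 57.3846′ = 0.956410°; total 148.9564100
W ⇒ negate

-35.117950, -148.956410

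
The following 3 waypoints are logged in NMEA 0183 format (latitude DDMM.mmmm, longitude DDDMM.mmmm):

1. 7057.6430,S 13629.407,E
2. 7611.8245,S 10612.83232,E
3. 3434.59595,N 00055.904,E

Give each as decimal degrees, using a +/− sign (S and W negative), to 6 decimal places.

1. -70.960717, 136.490117
2. -76.197075, 106.213872
3. 34.576599, 0.931733

Point 1:
  Latitude: degrees = first 2 digits = 70, minutes = 57.643; 70 + 57.643/60 = 70.9607167
  S → negative
  Lon: split at 3 digits → 136° and 29.407′; 136 + 29.407/60 = 136.4901167
  E → positive
Point 2:
  Latitude: degrees = first 2 digits = 76, minutes = 11.8245; 76 + 11.8245/60 = 76.1970750
  S ⇒ negate
  Longitude: split at 3 digits → 106° and 12.83232′; 106 + 12.83232/60 = 106.2138720
  E ⇒ keep positive
Point 3:
  Lat: degrees = first 2 digits = 34, minutes = 34.59595; 34 + 34.59595/60 = 34.5765992
  N → positive
  Lon: degrees = first 3 digits = 0, minutes = 55.904; 0 + 55.904/60 = 0.9317333
  E → positive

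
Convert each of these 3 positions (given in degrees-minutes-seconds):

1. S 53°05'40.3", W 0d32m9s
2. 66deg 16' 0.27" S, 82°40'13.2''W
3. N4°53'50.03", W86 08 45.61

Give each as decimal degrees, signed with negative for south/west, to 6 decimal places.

Point 1:
  Lat: 53° + 5/60 + 40.3/3600 = 53 + 0.083333 + 0.011194 = 53.0945278
  S → negative
  λ: 0° + 32/60 + 9/3600 = 0 + 0.533333 + 0.002500 = 0.5358333
  hemisphere W, so the sign is −
Point 2:
  φ: 16′ + 0.27″ = 16.00450′; 66 + 16.00450/60 = 66.2667417
  S → negative
  Lon: 40′ + 13.2″ = 40.22000′; 82 + 40.22000/60 = 82.6703333
  hemisphere W, so the sign is −
Point 3:
  Lat: 53′ + 50.03″ = 53.83383′; 4 + 53.83383/60 = 4.8972306
  N ⇒ keep positive
  Lon: 86° + 8/60 + 45.61/3600 = 86 + 0.133333 + 0.012669 = 86.1460028
  hemisphere W, so the sign is −

1. -53.094528, -0.535833
2. -66.266742, -82.670333
3. 4.897231, -86.146003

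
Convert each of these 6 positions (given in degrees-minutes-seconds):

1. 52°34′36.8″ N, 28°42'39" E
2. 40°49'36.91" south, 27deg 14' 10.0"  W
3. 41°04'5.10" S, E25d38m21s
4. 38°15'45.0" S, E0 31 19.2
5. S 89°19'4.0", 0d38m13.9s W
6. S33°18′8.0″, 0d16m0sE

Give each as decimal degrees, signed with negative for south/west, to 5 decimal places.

Point 1:
  Lat: 52° + 34/60 + 36.8/3600 = 52 + 0.566667 + 0.010222 = 52.576889
  N ⇒ keep positive
  Longitude: 28° + 42/60 + 39/3600 = 28 + 0.700000 + 0.010833 = 28.710833
  E ⇒ keep positive
Point 2:
  Latitude: 40 + 49/60 + 36.91/3600 = 40.826919
  S → negative
  Lon: 27° + 14/60 + 10/3600 = 27 + 0.233333 + 0.002778 = 27.236111
  W ⇒ negate
Point 3:
  Lat: 4′ + 5.1″ = 4.08500′; 41 + 4.08500/60 = 41.068083
  hemisphere S, so the sign is −
  Longitude: 25° + 38/60 + 21/3600 = 25 + 0.633333 + 0.005833 = 25.639167
  E ⇒ keep positive
Point 4:
  φ: 38° + 15/60 + 45/3600 = 38 + 0.250000 + 0.012500 = 38.262500
  hemisphere S, so the sign is −
  Lon: 0° + 31/60 + 19.2/3600 = 0 + 0.516667 + 0.005333 = 0.522000
  E → positive
Point 5:
  φ: 89 + 19/60 + 4/3600 = 89.317778
  hemisphere S, so the sign is −
  Longitude: 0° + 38/60 + 13.9/3600 = 0 + 0.633333 + 0.003861 = 0.637194
  W ⇒ negate
Point 6:
  φ: 33° + 18/60 + 8/3600 = 33 + 0.300000 + 0.002222 = 33.302222
  S ⇒ negate
  Lon: 0 + 16/60 + 0/3600 = 0.266667
  E ⇒ keep positive

1. 52.57689, 28.71083
2. -40.82692, -27.23611
3. -41.06808, 25.63917
4. -38.26250, 0.52200
5. -89.31778, -0.63719
6. -33.30222, 0.26667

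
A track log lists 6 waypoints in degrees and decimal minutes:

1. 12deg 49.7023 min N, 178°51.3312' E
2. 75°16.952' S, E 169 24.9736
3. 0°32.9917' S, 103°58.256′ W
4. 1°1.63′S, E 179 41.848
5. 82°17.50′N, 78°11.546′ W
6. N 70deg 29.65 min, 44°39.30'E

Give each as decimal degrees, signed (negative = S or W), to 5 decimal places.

1. 12.82837, 178.85552
2. -75.28253, 169.41623
3. -0.54986, -103.97093
4. -1.02717, 179.69747
5. 82.29167, -78.19243
6. 70.49417, 44.65500

Point 1:
  φ: 49.7023′ = 0.828372°; total 12.828372
  N → positive
  Lon: 178 + 51.3312/60 = 178.855520
  E ⇒ keep positive
Point 2:
  Lat: 16.952′ = 0.282533°; total 75.282533
  S ⇒ negate
  Longitude: 169 + 24.9736/60 = 169.416227
  E → positive
Point 3:
  Lat: 32.9917′ = 0.549862°; total 0.549862
  S ⇒ negate
  λ: 103 + 58.256/60 = 103.970933
  W → negative
Point 4:
  φ: 1.63′ = 0.027167°; total 1.027167
  hemisphere S, so the sign is −
  Lon: 179 + 41.848/60 = 179.697467
  E → positive
Point 5:
  Latitude: 17.5′ = 0.291667°; total 82.291667
  N → positive
  Lon: 78 + 11.546/60 = 78.192433
  W ⇒ negate
Point 6:
  Lat: 70 + 29.65/60 = 70.494167
  N → positive
  Lon: 44 + 39.3/60 = 44.655000
  E → positive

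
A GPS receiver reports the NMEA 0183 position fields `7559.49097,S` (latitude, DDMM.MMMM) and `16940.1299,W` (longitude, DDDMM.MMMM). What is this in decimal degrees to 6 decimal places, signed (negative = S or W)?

φ: split at 2 digits → 75° and 59.49097′; 75 + 59.49097/60 = 75.9915162
hemisphere S, so the sign is −
Lon: split at 3 digits → 169° and 40.1299′; 169 + 40.1299/60 = 169.6688317
hemisphere W, so the sign is −

-75.991516, -169.668832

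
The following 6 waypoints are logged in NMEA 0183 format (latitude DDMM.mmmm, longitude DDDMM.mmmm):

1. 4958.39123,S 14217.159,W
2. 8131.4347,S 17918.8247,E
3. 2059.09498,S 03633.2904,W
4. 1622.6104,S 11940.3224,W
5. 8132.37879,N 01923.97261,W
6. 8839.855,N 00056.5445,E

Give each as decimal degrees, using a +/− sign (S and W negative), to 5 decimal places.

1. -49.97319, -142.28598
2. -81.52391, 179.31375
3. -20.98492, -36.55484
4. -16.37684, -119.67204
5. 81.53965, -19.39954
6. 88.66425, 0.94241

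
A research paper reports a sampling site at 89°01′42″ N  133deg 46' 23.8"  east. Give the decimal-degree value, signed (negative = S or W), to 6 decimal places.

Latitude: 89° + 1/60 + 42/3600 = 89 + 0.016667 + 0.011667 = 89.0283333
N → positive
Longitude: 46′ + 23.8″ = 46.39667′; 133 + 46.39667/60 = 133.7732778
E → positive

89.028333, 133.773278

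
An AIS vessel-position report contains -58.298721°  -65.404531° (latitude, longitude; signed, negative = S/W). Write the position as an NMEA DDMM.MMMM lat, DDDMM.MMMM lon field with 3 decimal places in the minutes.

Latitude is negative → S; |value| = 58.298721
Lat: minutes = (58.298721 − 58) × 60 = 17.92326
Longitude is negative → W; |value| = 65.404531
Lon: 65° + 0.404531 × 60 = 65° 24.27186′

5817.923,S / 06524.272,W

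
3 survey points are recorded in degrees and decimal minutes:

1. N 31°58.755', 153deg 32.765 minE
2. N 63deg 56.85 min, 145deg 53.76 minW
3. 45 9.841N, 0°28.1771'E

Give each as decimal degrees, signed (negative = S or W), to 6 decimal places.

1. 31.979250, 153.546083
2. 63.947500, -145.896000
3. 45.164017, 0.469618

Point 1:
  φ: 31 + 58.755/60 = 31.9792500
  N → positive
  Longitude: 32.765′ = 0.546083°; total 153.5460833
  E ⇒ keep positive
Point 2:
  Latitude: 56.85′ = 0.947500°; total 63.9475000
  N → positive
  Longitude: 53.76′ = 0.896000°; total 145.8960000
  hemisphere W, so the sign is −
Point 3:
  Lat: 45 + 9.841/60 = 45.1640167
  N ⇒ keep positive
  λ: 0 + 28.1771/60 = 0.4696183
  E → positive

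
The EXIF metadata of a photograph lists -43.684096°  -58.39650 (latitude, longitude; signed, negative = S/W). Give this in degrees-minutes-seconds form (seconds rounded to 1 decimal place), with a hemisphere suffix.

Latitude is negative → S; |value| = 43.684096
Latitude: 0.684096 × 60 = 41.04576′ → 41′, remainder × 60 = 2.746″
Longitude is negative → W; |value| = 58.396500
λ: 0.396500° → 23.79000′; 0.79000 × 60 = 47.400″

43°41′2.7″ S, 58°23′47.4″ W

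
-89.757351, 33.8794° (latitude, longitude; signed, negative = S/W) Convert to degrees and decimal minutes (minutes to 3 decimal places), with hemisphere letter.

Latitude is negative → S; |value| = 89.757351
Latitude: fractional part 0.757351 → 45.44106 minutes
Longitude: fractional part 0.879400 → 52.76400 minutes

89° 45.441′ S, 33° 52.764′ E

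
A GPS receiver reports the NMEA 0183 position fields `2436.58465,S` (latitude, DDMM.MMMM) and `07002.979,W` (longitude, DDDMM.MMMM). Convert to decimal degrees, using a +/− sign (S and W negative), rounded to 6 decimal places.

Latitude: degrees = first 2 digits = 24, minutes = 36.58465; 24 + 36.58465/60 = 24.6097442
S → negative
λ: split at 3 digits → 070° and 2.979′; 70 + 2.979/60 = 70.0496500
W → negative

-24.609744, -70.049650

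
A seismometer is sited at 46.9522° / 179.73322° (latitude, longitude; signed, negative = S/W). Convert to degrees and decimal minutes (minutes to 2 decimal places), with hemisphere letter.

Lat: minutes = (46.952200 − 46) × 60 = 57.1320
Lon: 179° + 0.733220 × 60 = 179° 43.9932′

46° 57.13′ N, 179° 43.99′ E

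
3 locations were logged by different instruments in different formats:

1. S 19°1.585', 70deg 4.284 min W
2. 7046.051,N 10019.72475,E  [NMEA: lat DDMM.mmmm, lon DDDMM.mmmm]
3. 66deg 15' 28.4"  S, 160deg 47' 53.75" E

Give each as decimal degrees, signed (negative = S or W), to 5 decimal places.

Point 1:
  Lat: 19 + 1.585/60 = 19.026417
  S → negative
  λ: 70 + 4.284/60 = 70.071400
  hemisphere W, so the sign is −
Point 2:
  Latitude: split at 2 digits → 70° and 46.051′; 70 + 46.051/60 = 70.767517
  N → positive
  λ: degrees = first 3 digits = 100, minutes = 19.72475; 100 + 19.72475/60 = 100.328746
  E ⇒ keep positive
Point 3:
  φ: 66° + 15/60 + 28.4/3600 = 66 + 0.250000 + 0.007889 = 66.257889
  S → negative
  Lon: 160 + 47/60 + 53.75/3600 = 160.798264
  E ⇒ keep positive

1. -19.02642, -70.07140
2. 70.76752, 100.32875
3. -66.25789, 160.79826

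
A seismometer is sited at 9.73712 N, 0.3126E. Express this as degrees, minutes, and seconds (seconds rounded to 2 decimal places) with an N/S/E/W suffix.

9°44′13.63″ N, 0°18′45.36″ E

Latitude: 0.737120 × 60 = 44.22720′ → 44′, remainder × 60 = 13.6320″
λ: 0.312600 × 60 = 18.75600′ → 18′, remainder × 60 = 45.3600″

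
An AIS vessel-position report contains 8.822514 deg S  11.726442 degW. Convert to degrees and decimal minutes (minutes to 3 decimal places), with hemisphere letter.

Lat: minutes = (8.822514 − 8) × 60 = 49.35084
λ: fractional part 0.726442 → 43.58652 minutes

8° 49.351′ S, 11° 43.587′ W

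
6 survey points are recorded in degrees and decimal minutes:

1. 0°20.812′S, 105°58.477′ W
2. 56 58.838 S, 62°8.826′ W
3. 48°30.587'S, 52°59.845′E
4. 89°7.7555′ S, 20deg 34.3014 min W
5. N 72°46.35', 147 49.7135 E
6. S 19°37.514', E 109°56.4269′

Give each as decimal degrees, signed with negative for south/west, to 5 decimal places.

Point 1:
  φ: 20.812′ = 0.346867°; total 0.346867
  S → negative
  Lon: 105 + 58.477/60 = 105.974617
  hemisphere W, so the sign is −
Point 2:
  Lat: 58.838′ = 0.980633°; total 56.980633
  S → negative
  Longitude: 62 + 8.826/60 = 62.147100
  W → negative
Point 3:
  φ: 30.587′ = 0.509783°; total 48.509783
  hemisphere S, so the sign is −
  Lon: 52 + 59.845/60 = 52.997417
  E → positive
Point 4:
  φ: 7.7555′ = 0.129258°; total 89.129258
  S ⇒ negate
  Longitude: 20 + 34.3014/60 = 20.571690
  W ⇒ negate
Point 5:
  Latitude: 72 + 46.35/60 = 72.772500
  N → positive
  λ: 147 + 49.7135/60 = 147.828558
  E ⇒ keep positive
Point 6:
  φ: 19 + 37.514/60 = 19.625233
  S → negative
  Longitude: 56.4269′ = 0.940448°; total 109.940448
  E ⇒ keep positive

1. -0.34687, -105.97462
2. -56.98063, -62.14710
3. -48.50978, 52.99742
4. -89.12926, -20.57169
5. 72.77250, 147.82856
6. -19.62523, 109.94045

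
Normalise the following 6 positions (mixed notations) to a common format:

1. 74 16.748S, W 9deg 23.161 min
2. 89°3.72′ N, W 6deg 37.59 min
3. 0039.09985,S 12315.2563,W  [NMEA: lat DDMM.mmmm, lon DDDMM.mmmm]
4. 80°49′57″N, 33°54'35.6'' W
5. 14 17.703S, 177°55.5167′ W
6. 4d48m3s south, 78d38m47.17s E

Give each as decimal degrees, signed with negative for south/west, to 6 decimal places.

1. -74.279133, -9.386017
2. 89.062000, -6.626500
3. -0.651664, -123.254272
4. 80.832500, -33.909889
5. -14.295050, -177.925278
6. -4.800833, 78.646436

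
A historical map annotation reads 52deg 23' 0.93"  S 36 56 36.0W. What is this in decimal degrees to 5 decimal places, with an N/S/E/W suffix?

Latitude: 52° + 23/60 + 0.93/3600 = 52 + 0.383333 + 0.000258 = 52.383592
Lon: 56′ + 36″ = 56.60000′; 36 + 56.60000/60 = 36.943333

52.38359° S, 36.94333° W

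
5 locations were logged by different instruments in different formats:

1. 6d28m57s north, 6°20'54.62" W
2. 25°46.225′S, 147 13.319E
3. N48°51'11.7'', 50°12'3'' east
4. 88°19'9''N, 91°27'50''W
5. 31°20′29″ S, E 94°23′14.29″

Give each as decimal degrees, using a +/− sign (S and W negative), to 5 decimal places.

1. 6.48250, -6.34851
2. -25.77042, 147.22198
3. 48.85325, 50.20083
4. 88.31917, -91.46389
5. -31.34139, 94.38730

Point 1:
  φ: 6 + 28/60 + 57/3600 = 6.482500
  N → positive
  Lon: 6 + 20/60 + 54.62/3600 = 6.348506
  W → negative
Point 2:
  φ: 25 + 46.225/60 = 25.770417
  hemisphere S, so the sign is −
  Lon: 147 + 13.319/60 = 147.221983
  E → positive
Point 3:
  Latitude: 48° + 51/60 + 11.7/3600 = 48 + 0.850000 + 0.003250 = 48.853250
  N ⇒ keep positive
  λ: 50° + 12/60 + 3/3600 = 50 + 0.200000 + 0.000833 = 50.200833
  E → positive
Point 4:
  Lat: 88 + 19/60 + 9/3600 = 88.319167
  N ⇒ keep positive
  Lon: 91 + 27/60 + 50/3600 = 91.463889
  W ⇒ negate
Point 5:
  Lat: 31 + 20/60 + 29/3600 = 31.341389
  hemisphere S, so the sign is −
  Lon: 94 + 23/60 + 14.29/3600 = 94.387303
  E → positive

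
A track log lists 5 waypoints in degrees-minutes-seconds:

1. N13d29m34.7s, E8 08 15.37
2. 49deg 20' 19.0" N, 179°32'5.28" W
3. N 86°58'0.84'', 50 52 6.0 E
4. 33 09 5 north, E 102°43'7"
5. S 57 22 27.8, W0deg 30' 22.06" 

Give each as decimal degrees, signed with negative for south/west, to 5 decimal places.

1. 13.49297, 8.13760
2. 49.33861, -179.53480
3. 86.96690, 50.86833
4. 33.15139, 102.71861
5. -57.37439, -0.50613

Point 1:
  Latitude: 13 + 29/60 + 34.7/3600 = 13.492972
  N → positive
  Longitude: 8′ + 15.37″ = 8.25617′; 8 + 8.25617/60 = 8.137603
  E → positive
Point 2:
  Latitude: 20′ + 19″ = 20.31667′; 49 + 20.31667/60 = 49.338611
  N ⇒ keep positive
  Lon: 179° + 32/60 + 5.28/3600 = 179 + 0.533333 + 0.001467 = 179.534800
  hemisphere W, so the sign is −
Point 3:
  Latitude: 58′ + 0.84″ = 58.01400′; 86 + 58.01400/60 = 86.966900
  N ⇒ keep positive
  Lon: 50° + 52/60 + 6/3600 = 50 + 0.866667 + 0.001667 = 50.868333
  E ⇒ keep positive
Point 4:
  Latitude: 9′ + 5″ = 9.08333′; 33 + 9.08333/60 = 33.151389
  N → positive
  Longitude: 102 + 43/60 + 7/3600 = 102.718611
  E ⇒ keep positive
Point 5:
  Lat: 57° + 22/60 + 27.8/3600 = 57 + 0.366667 + 0.007722 = 57.374389
  hemisphere S, so the sign is −
  Lon: 0 + 30/60 + 22.06/3600 = 0.506128
  W ⇒ negate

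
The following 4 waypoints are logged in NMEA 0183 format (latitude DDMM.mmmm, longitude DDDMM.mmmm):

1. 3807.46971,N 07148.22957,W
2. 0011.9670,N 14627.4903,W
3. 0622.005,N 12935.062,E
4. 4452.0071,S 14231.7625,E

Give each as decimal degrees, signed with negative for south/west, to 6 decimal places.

1. 38.124495, -71.803826
2. 0.199450, -146.458172
3. 6.366750, 129.584367
4. -44.866785, 142.529375

Point 1:
  Lat: degrees = first 2 digits = 38, minutes = 7.46971; 38 + 7.46971/60 = 38.1244952
  N ⇒ keep positive
  Longitude: split at 3 digits → 071° and 48.22957′; 71 + 48.22957/60 = 71.8038262
  hemisphere W, so the sign is −
Point 2:
  Lat: degrees = first 2 digits = 0, minutes = 11.967; 0 + 11.967/60 = 0.1994500
  N ⇒ keep positive
  Longitude: degrees = first 3 digits = 146, minutes = 27.4903; 146 + 27.4903/60 = 146.4581717
  W → negative
Point 3:
  φ: degrees = first 2 digits = 6, minutes = 22.005; 6 + 22.005/60 = 6.3667500
  N ⇒ keep positive
  Lon: split at 3 digits → 129° and 35.062′; 129 + 35.062/60 = 129.5843667
  E → positive
Point 4:
  Lat: split at 2 digits → 44° and 52.0071′; 44 + 52.0071/60 = 44.8667850
  S → negative
  Lon: degrees = first 3 digits = 142, minutes = 31.7625; 142 + 31.7625/60 = 142.5293750
  E ⇒ keep positive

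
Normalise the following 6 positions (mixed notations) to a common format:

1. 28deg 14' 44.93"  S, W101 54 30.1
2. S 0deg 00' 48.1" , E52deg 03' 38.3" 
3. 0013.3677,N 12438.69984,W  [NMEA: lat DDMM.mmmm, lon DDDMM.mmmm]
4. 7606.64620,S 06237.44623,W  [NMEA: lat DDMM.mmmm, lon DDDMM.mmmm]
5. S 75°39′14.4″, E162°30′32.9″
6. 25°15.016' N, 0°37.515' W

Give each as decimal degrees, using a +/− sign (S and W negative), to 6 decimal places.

Point 1:
  Lat: 28° + 14/60 + 44.93/3600 = 28 + 0.233333 + 0.012481 = 28.2458139
  hemisphere S, so the sign is −
  λ: 101 + 54/60 + 30.1/3600 = 101.9083611
  W ⇒ negate
Point 2:
  φ: 0′ + 48.1″ = 0.80167′; 0 + 0.80167/60 = 0.0133611
  S → negative
  Lon: 52° + 3/60 + 38.3/3600 = 52 + 0.050000 + 0.010639 = 52.0606389
  E ⇒ keep positive
Point 3:
  Latitude: degrees = first 2 digits = 0, minutes = 13.3677; 0 + 13.3677/60 = 0.2227950
  N → positive
  λ: degrees = first 3 digits = 124, minutes = 38.69984; 124 + 38.69984/60 = 124.6449973
  W → negative
Point 4:
  Lat: split at 2 digits → 76° and 6.6462′; 76 + 6.6462/60 = 76.1107700
  hemisphere S, so the sign is −
  Longitude: degrees = first 3 digits = 62, minutes = 37.44623; 62 + 37.44623/60 = 62.6241038
  W ⇒ negate
Point 5:
  φ: 75° + 39/60 + 14.4/3600 = 75 + 0.650000 + 0.004000 = 75.6540000
  S ⇒ negate
  Longitude: 30′ + 32.9″ = 30.54833′; 162 + 30.54833/60 = 162.5091389
  E → positive
Point 6:
  φ: 15.016′ = 0.250267°; total 25.2502667
  N → positive
  Longitude: 0 + 37.515/60 = 0.6252500
  hemisphere W, so the sign is −

1. -28.245814, -101.908361
2. -0.013361, 52.060639
3. 0.222795, -124.644997
4. -76.110770, -62.624104
5. -75.654000, 162.509139
6. 25.250267, -0.625250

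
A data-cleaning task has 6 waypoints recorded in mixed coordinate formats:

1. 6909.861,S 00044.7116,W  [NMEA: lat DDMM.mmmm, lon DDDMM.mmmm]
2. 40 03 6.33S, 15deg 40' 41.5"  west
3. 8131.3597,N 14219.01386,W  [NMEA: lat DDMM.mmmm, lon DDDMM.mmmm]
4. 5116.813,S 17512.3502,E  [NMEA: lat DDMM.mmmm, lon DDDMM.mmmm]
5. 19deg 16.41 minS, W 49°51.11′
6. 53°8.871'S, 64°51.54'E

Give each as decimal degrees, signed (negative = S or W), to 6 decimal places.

1. -69.164350, -0.745193
2. -40.051758, -15.678194
3. 81.522662, -142.316898
4. -51.280217, 175.205837
5. -19.273500, -49.851833
6. -53.147850, 64.859000

Point 1:
  Latitude: split at 2 digits → 69° and 9.861′; 69 + 9.861/60 = 69.1643500
  hemisphere S, so the sign is −
  Lon: degrees = first 3 digits = 0, minutes = 44.7116; 0 + 44.7116/60 = 0.7451933
  W ⇒ negate
Point 2:
  Latitude: 40° + 3/60 + 6.33/3600 = 40 + 0.050000 + 0.001758 = 40.0517583
  S ⇒ negate
  λ: 40′ + 41.5″ = 40.69167′; 15 + 40.69167/60 = 15.6781944
  W → negative
Point 3:
  φ: degrees = first 2 digits = 81, minutes = 31.3597; 81 + 31.3597/60 = 81.5226617
  N ⇒ keep positive
  λ: degrees = first 3 digits = 142, minutes = 19.01386; 142 + 19.01386/60 = 142.3168977
  hemisphere W, so the sign is −
Point 4:
  φ: degrees = first 2 digits = 51, minutes = 16.813; 51 + 16.813/60 = 51.2802167
  hemisphere S, so the sign is −
  Longitude: degrees = first 3 digits = 175, minutes = 12.3502; 175 + 12.3502/60 = 175.2058367
  E ⇒ keep positive
Point 5:
  Lat: 16.41′ = 0.273500°; total 19.2735000
  S ⇒ negate
  Lon: 51.11′ = 0.851833°; total 49.8518333
  W ⇒ negate
Point 6:
  Latitude: 8.871′ = 0.147850°; total 53.1478500
  S → negative
  λ: 64 + 51.54/60 = 64.8590000
  E → positive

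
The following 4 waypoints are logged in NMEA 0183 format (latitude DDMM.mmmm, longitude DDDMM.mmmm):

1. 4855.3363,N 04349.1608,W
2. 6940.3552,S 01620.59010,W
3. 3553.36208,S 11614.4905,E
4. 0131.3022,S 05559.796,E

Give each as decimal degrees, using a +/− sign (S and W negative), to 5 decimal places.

1. 48.92227, -43.81935
2. -69.67259, -16.34317
3. -35.88937, 116.24151
4. -1.52170, 55.99660

Point 1:
  Latitude: split at 2 digits → 48° and 55.3363′; 48 + 55.3363/60 = 48.922272
  N ⇒ keep positive
  Longitude: split at 3 digits → 043° and 49.1608′; 43 + 49.1608/60 = 43.819347
  hemisphere W, so the sign is −
Point 2:
  Lat: degrees = first 2 digits = 69, minutes = 40.3552; 69 + 40.3552/60 = 69.672587
  S ⇒ negate
  λ: split at 3 digits → 016° and 20.5901′; 16 + 20.5901/60 = 16.343168
  W → negative
Point 3:
  φ: degrees = first 2 digits = 35, minutes = 53.36208; 35 + 53.36208/60 = 35.889368
  S → negative
  Longitude: degrees = first 3 digits = 116, minutes = 14.4905; 116 + 14.4905/60 = 116.241508
  E ⇒ keep positive
Point 4:
  Latitude: split at 2 digits → 01° and 31.3022′; 1 + 31.3022/60 = 1.521703
  S ⇒ negate
  λ: degrees = first 3 digits = 55, minutes = 59.796; 55 + 59.796/60 = 55.996600
  E → positive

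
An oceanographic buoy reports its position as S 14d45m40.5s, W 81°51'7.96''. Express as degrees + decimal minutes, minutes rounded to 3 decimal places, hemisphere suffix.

14° 45.675′ S, 81° 51.133′ W

Lat: 45 + 40.5/60 = 45.67500′
Longitude: seconds/60 = 0.13267; minutes = 51 + 0.13267 = 51.13267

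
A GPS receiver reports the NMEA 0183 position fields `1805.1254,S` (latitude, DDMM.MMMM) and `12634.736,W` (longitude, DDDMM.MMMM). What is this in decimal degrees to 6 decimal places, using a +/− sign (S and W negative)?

Latitude: degrees = first 2 digits = 18, minutes = 5.1254; 18 + 5.1254/60 = 18.0854233
S ⇒ negate
Longitude: split at 3 digits → 126° and 34.736′; 126 + 34.736/60 = 126.5789333
hemisphere W, so the sign is −

-18.085423, -126.578933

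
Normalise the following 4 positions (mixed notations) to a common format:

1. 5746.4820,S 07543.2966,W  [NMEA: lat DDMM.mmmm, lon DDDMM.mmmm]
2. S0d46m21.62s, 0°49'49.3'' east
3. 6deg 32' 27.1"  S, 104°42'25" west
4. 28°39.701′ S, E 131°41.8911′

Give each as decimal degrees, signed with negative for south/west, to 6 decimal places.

Point 1:
  Lat: degrees = first 2 digits = 57, minutes = 46.482; 57 + 46.482/60 = 57.7747000
  S ⇒ negate
  λ: split at 3 digits → 075° and 43.2966′; 75 + 43.2966/60 = 75.7216100
  W → negative
Point 2:
  Latitude: 0° + 46/60 + 21.62/3600 = 0 + 0.766667 + 0.006006 = 0.7726722
  S → negative
  Longitude: 0° + 49/60 + 49.3/3600 = 0 + 0.816667 + 0.013694 = 0.8303611
  E ⇒ keep positive
Point 3:
  φ: 6 + 32/60 + 27.1/3600 = 6.5408611
  S → negative
  Lon: 42′ + 25″ = 42.41667′; 104 + 42.41667/60 = 104.7069444
  hemisphere W, so the sign is −
Point 4:
  Lat: 28 + 39.701/60 = 28.6616833
  S → negative
  Lon: 41.8911′ = 0.698185°; total 131.6981850
  E ⇒ keep positive

1. -57.774700, -75.721610
2. -0.772672, 0.830361
3. -6.540861, -104.706944
4. -28.661683, 131.698185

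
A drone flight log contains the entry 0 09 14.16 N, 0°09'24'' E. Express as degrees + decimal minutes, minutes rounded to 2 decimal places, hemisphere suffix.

0° 9.24′ N, 0° 9.40′ E

Lat: seconds/60 = 0.23600; minutes = 9 + 0.23600 = 9.2360
λ: seconds/60 = 0.40000; minutes = 9 + 0.40000 = 9.4000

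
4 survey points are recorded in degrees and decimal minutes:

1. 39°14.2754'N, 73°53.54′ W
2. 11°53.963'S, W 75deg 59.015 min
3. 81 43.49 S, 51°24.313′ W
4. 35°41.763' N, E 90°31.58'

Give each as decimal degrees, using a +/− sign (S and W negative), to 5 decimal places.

1. 39.23792, -73.89233
2. -11.89938, -75.98358
3. -81.72483, -51.40522
4. 35.69605, 90.52633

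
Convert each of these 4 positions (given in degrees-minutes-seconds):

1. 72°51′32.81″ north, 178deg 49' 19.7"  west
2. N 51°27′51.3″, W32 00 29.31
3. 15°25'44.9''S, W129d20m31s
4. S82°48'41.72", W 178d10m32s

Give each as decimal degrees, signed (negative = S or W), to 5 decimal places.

1. 72.85911, -178.82214
2. 51.46425, -32.00814
3. -15.42914, -129.34194
4. -82.81159, -178.17556

Point 1:
  Lat: 72° + 51/60 + 32.81/3600 = 72 + 0.850000 + 0.009114 = 72.859114
  N ⇒ keep positive
  λ: 178 + 49/60 + 19.7/3600 = 178.822139
  hemisphere W, so the sign is −
Point 2:
  Latitude: 51° + 27/60 + 51.3/3600 = 51 + 0.450000 + 0.014250 = 51.464250
  N ⇒ keep positive
  Longitude: 0′ + 29.31″ = 0.48850′; 32 + 0.48850/60 = 32.008142
  hemisphere W, so the sign is −
Point 3:
  Latitude: 25′ + 44.9″ = 25.74833′; 15 + 25.74833/60 = 15.429139
  S ⇒ negate
  Longitude: 20′ + 31″ = 20.51667′; 129 + 20.51667/60 = 129.341944
  W → negative
Point 4:
  Lat: 82 + 48/60 + 41.72/3600 = 82.811589
  S ⇒ negate
  Longitude: 178° + 10/60 + 32/3600 = 178 + 0.166667 + 0.008889 = 178.175556
  hemisphere W, so the sign is −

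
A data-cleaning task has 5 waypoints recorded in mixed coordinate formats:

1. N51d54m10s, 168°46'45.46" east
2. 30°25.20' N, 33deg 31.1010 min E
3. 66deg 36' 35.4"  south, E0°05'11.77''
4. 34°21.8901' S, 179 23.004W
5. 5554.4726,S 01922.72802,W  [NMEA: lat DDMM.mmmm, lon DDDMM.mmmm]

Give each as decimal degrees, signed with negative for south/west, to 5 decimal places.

1. 51.90278, 168.77929
2. 30.42000, 33.51835
3. -66.60983, 0.08660
4. -34.36484, -179.38340
5. -55.90788, -19.37880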